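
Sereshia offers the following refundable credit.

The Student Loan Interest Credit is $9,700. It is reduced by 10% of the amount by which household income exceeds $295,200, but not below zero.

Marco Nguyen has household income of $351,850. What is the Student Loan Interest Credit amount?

$4,035

Student Loan Interest Credit: 10% of the $56,650 excess over $295,200 is $5,665; credit = $9,700 − $5,665 = $4,035.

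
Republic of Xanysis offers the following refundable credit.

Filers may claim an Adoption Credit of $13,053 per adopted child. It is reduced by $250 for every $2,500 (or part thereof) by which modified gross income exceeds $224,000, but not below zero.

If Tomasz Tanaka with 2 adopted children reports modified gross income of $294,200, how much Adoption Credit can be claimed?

Adoption Credit: base = 2 × $13,053 = $26,106. income exceeds $224,000 by $70,200, which is 29 full-or-partial $2,500 increments; reduction = 29 × $250 = $7,250, leaving $18,856.

$18,856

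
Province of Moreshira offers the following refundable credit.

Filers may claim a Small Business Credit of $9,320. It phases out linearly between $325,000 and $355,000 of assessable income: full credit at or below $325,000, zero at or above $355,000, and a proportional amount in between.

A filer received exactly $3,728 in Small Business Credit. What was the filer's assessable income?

$343,000

$3,728 is 3,728/9,320 of the full $9,320, so 5,592/9,320 of the $30,000 range has been used: income = $325,000 + $30,000 × 5,592/9,320 = $343,000.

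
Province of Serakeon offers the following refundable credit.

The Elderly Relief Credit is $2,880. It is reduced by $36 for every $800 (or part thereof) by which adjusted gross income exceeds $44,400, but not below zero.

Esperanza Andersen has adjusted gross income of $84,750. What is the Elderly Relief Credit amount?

Elderly Relief Credit: income exceeds $44,400 by $40,350, which is 51 full-or-partial $800 increments; reduction = 51 × $36 = $1,836, leaving $1,044.

$1,044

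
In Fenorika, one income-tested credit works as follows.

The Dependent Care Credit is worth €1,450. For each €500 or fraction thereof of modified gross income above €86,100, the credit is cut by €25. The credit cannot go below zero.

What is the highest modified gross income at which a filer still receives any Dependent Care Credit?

€114,600

After 57 increments the reduction is 57 × €25 = €1,425, leaving €25; one more increment wipes it out. Increment 57 ends at excess 57 × €500 = €28,500, so the highest qualifying income is €86,100 + €28,500 = €114,600.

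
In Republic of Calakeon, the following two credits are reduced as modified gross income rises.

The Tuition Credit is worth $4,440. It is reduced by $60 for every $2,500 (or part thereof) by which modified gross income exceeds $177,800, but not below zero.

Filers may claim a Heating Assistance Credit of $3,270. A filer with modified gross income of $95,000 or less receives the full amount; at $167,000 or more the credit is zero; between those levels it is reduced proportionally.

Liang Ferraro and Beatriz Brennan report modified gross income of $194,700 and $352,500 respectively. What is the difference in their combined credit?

$3,780

Liang ($194,700): Tuition Credit: income exceeds $177,800 by $16,900, which is 7 full-or-partial $2,500 increments; reduction = 7 × $60 = $420, leaving $4,020. Heating Assistance Credit: $194,700 is at or above $167,000, so the credit is $0. total $4,020 + $0 = $4,020
Beatriz ($352,500): Tuition Credit: income exceeds $177,800 by $174,700, which is 70 full-or-partial $2,500 increments; reduction = 70 × $60 = $4,200, leaving $240. Heating Assistance Credit: $352,500 is at or above $167,000, so the credit is $0. total $240 + $0 = $240
Difference: |$4,020 − $240| = $3,780.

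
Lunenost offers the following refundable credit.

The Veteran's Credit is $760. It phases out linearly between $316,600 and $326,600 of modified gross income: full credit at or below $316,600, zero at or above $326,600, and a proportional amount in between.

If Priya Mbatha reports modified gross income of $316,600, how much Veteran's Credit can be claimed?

$760

Veteran's Credit: $316,600 is at or below the $316,600 threshold, so the full $760 applies.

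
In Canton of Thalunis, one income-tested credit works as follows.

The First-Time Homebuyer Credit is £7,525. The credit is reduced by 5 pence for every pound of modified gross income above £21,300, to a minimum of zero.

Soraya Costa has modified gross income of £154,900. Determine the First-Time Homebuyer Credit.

£845

First-Time Homebuyer Credit: 5% of the £133,600 excess over £21,300 is £6,680; credit = £7,525 − £6,680 = £845.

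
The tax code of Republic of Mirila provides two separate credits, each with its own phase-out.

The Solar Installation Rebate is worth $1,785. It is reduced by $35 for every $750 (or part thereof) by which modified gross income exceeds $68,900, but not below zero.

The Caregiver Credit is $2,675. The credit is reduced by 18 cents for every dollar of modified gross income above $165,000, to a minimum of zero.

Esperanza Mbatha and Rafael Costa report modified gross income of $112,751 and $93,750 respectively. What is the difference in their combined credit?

Esperanza ($112,751): Solar Installation Rebate: income exceeds $68,900 by $43,851 → 59 increments × $35 = $2,065 ≥ base, so the credit is $0. Caregiver Credit: $112,751 is at or below the $165,000 threshold, so the full $2,675 applies. total $0 + $2,675 = $2,675
Rafael ($93,750): Solar Installation Rebate: income exceeds $68,900 by $24,850, which is 34 full-or-partial $750 increments; reduction = 34 × $35 = $1,190, leaving $595. Caregiver Credit: $93,750 is at or below the $165,000 threshold, so the full $2,675 applies. total $595 + $2,675 = $3,270
Difference: |$2,675 − $3,270| = $595.

$595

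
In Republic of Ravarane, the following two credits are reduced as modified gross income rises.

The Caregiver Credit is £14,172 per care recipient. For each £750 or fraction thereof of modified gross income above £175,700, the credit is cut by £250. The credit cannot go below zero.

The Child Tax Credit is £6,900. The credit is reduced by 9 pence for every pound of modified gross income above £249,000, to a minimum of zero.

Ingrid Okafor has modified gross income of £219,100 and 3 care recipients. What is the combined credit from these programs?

£34,916

Caregiver Credit: base = 3 × £14,172 = £42,516. income exceeds £175,700 by £43,400, which is 58 full-or-partial £750 increments; reduction = 58 × £250 = £14,500, leaving £28,016.
Child Tax Credit: £219,100 is at or below the £249,000 threshold, so the full £6,900 applies.
Total: £28,016 + £6,900 = £34,916.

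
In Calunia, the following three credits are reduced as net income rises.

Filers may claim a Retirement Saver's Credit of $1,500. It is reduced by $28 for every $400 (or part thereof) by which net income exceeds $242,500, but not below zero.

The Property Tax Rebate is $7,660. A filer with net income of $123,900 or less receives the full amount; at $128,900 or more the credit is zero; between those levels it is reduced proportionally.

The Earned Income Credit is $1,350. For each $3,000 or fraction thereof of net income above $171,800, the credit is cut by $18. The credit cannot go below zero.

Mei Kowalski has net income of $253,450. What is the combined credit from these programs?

Retirement Saver's Credit: income exceeds $242,500 by $10,950, which is 28 full-or-partial $400 increments; reduction = 28 × $28 = $784, leaving $716.
Property Tax Rebate: $253,450 is at or above $128,900, so the credit is $0.
Earned Income Credit: income exceeds $171,800 by $81,650, which is 28 full-or-partial $3,000 increments; reduction = 28 × $18 = $504, leaving $846.
Total: $716 + $0 + $846 = $1,562.

$1,562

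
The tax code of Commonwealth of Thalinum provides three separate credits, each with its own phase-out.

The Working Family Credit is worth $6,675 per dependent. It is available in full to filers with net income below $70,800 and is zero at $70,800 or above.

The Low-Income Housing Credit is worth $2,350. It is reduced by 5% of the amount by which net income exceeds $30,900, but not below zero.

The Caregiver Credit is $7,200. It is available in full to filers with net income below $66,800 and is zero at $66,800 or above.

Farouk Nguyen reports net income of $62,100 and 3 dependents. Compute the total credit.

Working Family Credit: base = 3 × $6,675 = $20,025. $62,100 is below the $70,800 cutoff, so the full $20,025 applies.
Low-Income Housing Credit: 5% of the $31,200 excess over $30,900 is $1,560; credit = $2,350 − $1,560 = $790.
Caregiver Credit: $62,100 is below the $66,800 cutoff, so the full $7,200 applies.
Total: $20,025 + $790 + $7,200 = $28,015.

$28,015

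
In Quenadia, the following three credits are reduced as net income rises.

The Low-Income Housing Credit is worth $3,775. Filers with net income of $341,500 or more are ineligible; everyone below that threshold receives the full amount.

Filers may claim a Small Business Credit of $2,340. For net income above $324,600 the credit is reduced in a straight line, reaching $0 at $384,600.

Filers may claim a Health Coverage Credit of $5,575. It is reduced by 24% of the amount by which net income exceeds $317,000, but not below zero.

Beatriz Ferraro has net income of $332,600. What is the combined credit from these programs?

Low-Income Housing Credit: $332,600 is below the $341,500 cutoff, so the full $3,775 applies.
Small Business Credit: $332,600 is $8,000 into a $60,000 phase-out range, leaving 52,000/60,000 of the credit: $2,340 × 52,000/60,000 = $2,028.
Health Coverage Credit: 24% of the $15,600 excess over $317,000 is $3,744; credit = $5,575 − $3,744 = $1,831.
Total: $3,775 + $2,028 + $1,831 = $7,634.

$7,634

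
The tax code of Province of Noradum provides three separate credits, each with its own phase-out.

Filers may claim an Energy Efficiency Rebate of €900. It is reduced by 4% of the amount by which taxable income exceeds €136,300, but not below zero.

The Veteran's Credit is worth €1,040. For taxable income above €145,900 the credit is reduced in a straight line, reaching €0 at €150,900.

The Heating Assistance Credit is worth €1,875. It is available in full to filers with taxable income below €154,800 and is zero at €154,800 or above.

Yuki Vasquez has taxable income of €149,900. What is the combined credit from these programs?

Energy Efficiency Rebate: 4% of the €13,600 excess over €136,300 is €544; credit = €900 − €544 = €356.
Veteran's Credit: €149,900 is €4,000 into a €5,000 phase-out range, leaving 1,000/5,000 of the credit: €1,040 × 1,000/5,000 = €208.
Heating Assistance Credit: €149,900 is below the €154,800 cutoff, so the full €1,875 applies.
Total: €356 + €208 + €1,875 = €2,439.

€2,439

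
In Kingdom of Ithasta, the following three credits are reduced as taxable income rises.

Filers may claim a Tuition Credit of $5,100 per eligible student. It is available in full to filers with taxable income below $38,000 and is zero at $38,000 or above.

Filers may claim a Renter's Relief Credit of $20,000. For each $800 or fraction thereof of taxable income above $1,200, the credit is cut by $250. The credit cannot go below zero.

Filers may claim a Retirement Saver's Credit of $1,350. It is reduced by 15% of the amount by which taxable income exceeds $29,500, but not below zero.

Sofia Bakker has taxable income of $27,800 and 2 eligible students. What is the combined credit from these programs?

Tuition Credit: base = 2 × $5,100 = $10,200. $27,800 is below the $38,000 cutoff, so the full $10,200 applies.
Renter's Relief Credit: income exceeds $1,200 by $26,600, which is 34 full-or-partial $800 increments; reduction = 34 × $250 = $8,500, leaving $11,500.
Retirement Saver's Credit: $27,800 is at or below the $29,500 threshold, so the full $1,350 applies.
Total: $10,200 + $11,500 + $1,350 = $23,050.

$23,050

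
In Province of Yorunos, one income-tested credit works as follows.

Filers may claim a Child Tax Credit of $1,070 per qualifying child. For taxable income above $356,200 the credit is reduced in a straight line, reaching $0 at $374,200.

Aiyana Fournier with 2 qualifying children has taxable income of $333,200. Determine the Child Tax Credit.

$2,140

Child Tax Credit: base = 2 × $1,070 = $2,140. $333,200 is at or below the $356,200 threshold, so the full $2,140 applies.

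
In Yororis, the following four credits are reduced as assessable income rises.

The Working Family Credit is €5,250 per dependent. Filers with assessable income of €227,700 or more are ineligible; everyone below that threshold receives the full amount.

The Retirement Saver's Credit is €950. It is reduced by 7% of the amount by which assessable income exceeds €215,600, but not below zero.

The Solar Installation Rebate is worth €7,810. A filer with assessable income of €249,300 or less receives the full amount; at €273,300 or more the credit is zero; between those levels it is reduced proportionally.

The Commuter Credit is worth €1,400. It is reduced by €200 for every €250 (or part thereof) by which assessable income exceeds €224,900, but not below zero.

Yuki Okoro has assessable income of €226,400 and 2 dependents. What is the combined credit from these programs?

€18,704

Working Family Credit: base = 2 × €5,250 = €10,500. €226,400 is below the €227,700 cutoff, so the full €10,500 applies.
Retirement Saver's Credit: 7% of the €10,800 excess over €215,600 is €756; credit = €950 − €756 = €194.
Solar Installation Rebate: €226,400 is at or below the €249,300 threshold, so the full €7,810 applies.
Commuter Credit: income exceeds €224,900 by €1,500, which is 6 full-or-partial €250 increments; reduction = 6 × €200 = €1,200, leaving €200.
Total: €10,500 + €194 + €7,810 + €200 = €18,704.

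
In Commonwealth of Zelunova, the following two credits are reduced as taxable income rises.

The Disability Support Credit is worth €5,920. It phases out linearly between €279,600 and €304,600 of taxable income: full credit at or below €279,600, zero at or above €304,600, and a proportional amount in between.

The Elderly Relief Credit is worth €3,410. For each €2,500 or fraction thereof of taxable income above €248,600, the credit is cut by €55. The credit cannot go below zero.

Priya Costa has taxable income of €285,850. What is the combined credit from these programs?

Disability Support Credit: €285,850 is €6,250 into a €25,000 phase-out range, leaving 18,750/25,000 of the credit: €5,920 × 18,750/25,000 = €4,440.
Elderly Relief Credit: income exceeds €248,600 by €37,250, which is 15 full-or-partial €2,500 increments; reduction = 15 × €55 = €825, leaving €2,585.
Total: €4,440 + €2,585 = €7,025.

€7,025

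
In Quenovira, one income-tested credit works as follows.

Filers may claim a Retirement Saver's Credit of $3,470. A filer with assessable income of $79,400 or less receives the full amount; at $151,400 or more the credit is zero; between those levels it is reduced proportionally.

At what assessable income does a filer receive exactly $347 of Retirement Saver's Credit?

$347 is 347/3,470 of the full $3,470, so 3,123/3,470 of the $72,000 range has been used: income = $79,400 + $72,000 × 3,123/3,470 = $144,200.

$144,200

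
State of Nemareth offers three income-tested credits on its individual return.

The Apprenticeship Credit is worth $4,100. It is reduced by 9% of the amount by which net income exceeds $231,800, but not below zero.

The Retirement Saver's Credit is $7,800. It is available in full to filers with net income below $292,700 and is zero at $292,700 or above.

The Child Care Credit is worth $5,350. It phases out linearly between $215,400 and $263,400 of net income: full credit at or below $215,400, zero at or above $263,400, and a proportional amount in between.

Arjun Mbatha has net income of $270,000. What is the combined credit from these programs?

$8,462

Apprenticeship Credit: 9% of the $38,200 excess over $231,800 is $3,438; credit = $4,100 − $3,438 = $662.
Retirement Saver's Credit: $270,000 is below the $292,700 cutoff, so the full $7,800 applies.
Child Care Credit: $270,000 is at or above $263,400, so the credit is $0.
Total: $662 + $7,800 + $0 = $8,462.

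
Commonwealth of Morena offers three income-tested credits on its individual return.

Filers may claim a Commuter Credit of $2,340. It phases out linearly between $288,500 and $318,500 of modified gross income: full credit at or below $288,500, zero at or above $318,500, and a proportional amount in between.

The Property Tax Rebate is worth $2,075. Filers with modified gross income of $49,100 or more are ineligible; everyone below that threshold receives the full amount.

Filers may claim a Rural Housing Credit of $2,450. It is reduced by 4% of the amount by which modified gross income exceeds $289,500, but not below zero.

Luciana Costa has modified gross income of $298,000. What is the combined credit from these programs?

$3,709

Commuter Credit: $298,000 is $9,500 into a $30,000 phase-out range, leaving 20,500/30,000 of the credit: $2,340 × 20,500/30,000 = $1,599.
Property Tax Rebate: $298,000 meets or exceeds the $49,100 cutoff, so the credit is $0.
Rural Housing Credit: 4% of the $8,500 excess over $289,500 is $340; credit = $2,450 − $340 = $2,110.
Total: $1,599 + $0 + $2,110 = $3,709.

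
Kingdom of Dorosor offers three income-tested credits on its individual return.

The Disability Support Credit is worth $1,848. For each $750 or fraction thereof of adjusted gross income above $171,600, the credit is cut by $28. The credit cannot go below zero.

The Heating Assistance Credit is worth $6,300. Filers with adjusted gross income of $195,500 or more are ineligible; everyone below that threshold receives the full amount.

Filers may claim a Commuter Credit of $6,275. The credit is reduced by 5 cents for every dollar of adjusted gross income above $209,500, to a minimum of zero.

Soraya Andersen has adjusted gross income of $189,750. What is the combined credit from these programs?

Disability Support Credit: income exceeds $171,600 by $18,150, which is 25 full-or-partial $750 increments; reduction = 25 × $28 = $700, leaving $1,148.
Heating Assistance Credit: $189,750 is below the $195,500 cutoff, so the full $6,300 applies.
Commuter Credit: $189,750 is at or below the $209,500 threshold, so the full $6,275 applies.
Total: $1,148 + $6,300 + $6,275 = $13,723.

$13,723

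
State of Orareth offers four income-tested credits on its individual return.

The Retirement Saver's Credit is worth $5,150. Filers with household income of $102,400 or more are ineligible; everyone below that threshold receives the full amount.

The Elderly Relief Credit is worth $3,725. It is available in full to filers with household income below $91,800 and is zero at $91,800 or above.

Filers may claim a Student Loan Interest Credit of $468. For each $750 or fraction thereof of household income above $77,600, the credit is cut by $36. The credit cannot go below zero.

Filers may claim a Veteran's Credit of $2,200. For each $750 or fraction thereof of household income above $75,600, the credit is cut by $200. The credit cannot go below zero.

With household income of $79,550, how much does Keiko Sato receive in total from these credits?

Retirement Saver's Credit: $79,550 is below the $102,400 cutoff, so the full $5,150 applies.
Elderly Relief Credit: $79,550 is below the $91,800 cutoff, so the full $3,725 applies.
Student Loan Interest Credit: income exceeds $77,600 by $1,950, which is 3 full-or-partial $750 increments; reduction = 3 × $36 = $108, leaving $360.
Veteran's Credit: income exceeds $75,600 by $3,950, which is 6 full-or-partial $750 increments; reduction = 6 × $200 = $1,200, leaving $1,000.
Total: $5,150 + $3,725 + $360 + $1,000 = $10,235.

$10,235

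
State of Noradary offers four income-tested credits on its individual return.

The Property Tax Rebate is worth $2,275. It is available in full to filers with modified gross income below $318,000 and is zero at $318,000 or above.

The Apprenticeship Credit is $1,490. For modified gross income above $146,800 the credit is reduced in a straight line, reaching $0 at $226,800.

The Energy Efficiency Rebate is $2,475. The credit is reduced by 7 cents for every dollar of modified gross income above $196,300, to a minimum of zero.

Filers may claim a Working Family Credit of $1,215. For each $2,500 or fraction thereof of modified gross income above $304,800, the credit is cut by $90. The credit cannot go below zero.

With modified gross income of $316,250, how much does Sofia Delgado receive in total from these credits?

$3,040

Property Tax Rebate: $316,250 is below the $318,000 cutoff, so the full $2,275 applies.
Apprenticeship Credit: $316,250 is at or above $226,800, so the credit is $0.
Energy Efficiency Rebate: 7% of the $119,950 excess over $196,300 is $8,396.50 ≥ base, so the credit is $0.
Working Family Credit: income exceeds $304,800 by $11,450, which is 5 full-or-partial $2,500 increments; reduction = 5 × $90 = $450, leaving $765.
Total: $2,275 + $0 + $0 + $765 = $3,040.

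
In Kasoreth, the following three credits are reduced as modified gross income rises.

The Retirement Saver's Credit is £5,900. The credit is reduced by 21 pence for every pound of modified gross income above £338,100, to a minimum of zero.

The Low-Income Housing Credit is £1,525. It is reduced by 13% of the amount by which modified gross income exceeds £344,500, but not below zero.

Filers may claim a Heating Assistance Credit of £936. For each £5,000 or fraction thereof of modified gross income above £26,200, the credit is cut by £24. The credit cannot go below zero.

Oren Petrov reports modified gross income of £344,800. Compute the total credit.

Retirement Saver's Credit: 21% of the £6,700 excess over £338,100 is £1,407; credit = £5,900 − £1,407 = £4,493.
Low-Income Housing Credit: 13% of the £300 excess over £344,500 is £39; credit = £1,525 − £39 = £1,486.
Heating Assistance Credit: income exceeds £26,200 by £318,600 → 64 increments × £24 = £1,536 ≥ base, so the credit is £0.
Total: £4,493 + £1,486 + £0 = £5,979.

£5,979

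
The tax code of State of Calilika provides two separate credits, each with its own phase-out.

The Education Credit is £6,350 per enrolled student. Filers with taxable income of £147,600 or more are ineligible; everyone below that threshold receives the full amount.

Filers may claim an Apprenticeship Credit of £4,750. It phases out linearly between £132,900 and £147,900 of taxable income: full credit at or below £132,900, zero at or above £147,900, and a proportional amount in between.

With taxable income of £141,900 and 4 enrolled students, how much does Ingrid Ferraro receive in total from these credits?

Education Credit: base = 4 × £6,350 = £25,400. £141,900 is below the £147,600 cutoff, so the full £25,400 applies.
Apprenticeship Credit: £141,900 is £9,000 into a £15,000 phase-out range, leaving 6,000/15,000 of the credit: £4,750 × 6,000/15,000 = £1,900.
Total: £25,400 + £1,900 = £27,300.

£27,300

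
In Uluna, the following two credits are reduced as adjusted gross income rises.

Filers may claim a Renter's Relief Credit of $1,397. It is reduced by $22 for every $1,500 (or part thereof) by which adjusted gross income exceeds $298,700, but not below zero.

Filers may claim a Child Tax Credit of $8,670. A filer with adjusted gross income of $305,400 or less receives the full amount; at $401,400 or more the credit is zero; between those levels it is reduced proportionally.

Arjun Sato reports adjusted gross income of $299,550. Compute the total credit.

Renter's Relief Credit: income exceeds $298,700 by $850, which is 1 full-or-partial $1,500 increment; reduction = 1 × $22 = $22, leaving $1,375.
Child Tax Credit: $299,550 is at or below the $305,400 threshold, so the full $8,670 applies.
Total: $1,375 + $8,670 = $10,045.

$10,045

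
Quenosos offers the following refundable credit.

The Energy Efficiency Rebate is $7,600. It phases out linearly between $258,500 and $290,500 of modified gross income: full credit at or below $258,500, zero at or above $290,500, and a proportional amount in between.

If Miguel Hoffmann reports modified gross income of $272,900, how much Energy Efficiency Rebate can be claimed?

$4,180

Energy Efficiency Rebate: $272,900 is $14,400 into a $32,000 phase-out range, leaving 17,600/32,000 of the credit: $7,600 × 17,600/32,000 = $4,180.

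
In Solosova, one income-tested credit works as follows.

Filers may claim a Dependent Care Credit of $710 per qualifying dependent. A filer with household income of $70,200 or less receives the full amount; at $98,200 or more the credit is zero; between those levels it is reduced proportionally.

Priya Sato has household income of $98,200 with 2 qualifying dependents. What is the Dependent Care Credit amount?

$0

Dependent Care Credit: base = 2 × $710 = $1,420. $98,200 is at or above $98,200, so the credit is $0.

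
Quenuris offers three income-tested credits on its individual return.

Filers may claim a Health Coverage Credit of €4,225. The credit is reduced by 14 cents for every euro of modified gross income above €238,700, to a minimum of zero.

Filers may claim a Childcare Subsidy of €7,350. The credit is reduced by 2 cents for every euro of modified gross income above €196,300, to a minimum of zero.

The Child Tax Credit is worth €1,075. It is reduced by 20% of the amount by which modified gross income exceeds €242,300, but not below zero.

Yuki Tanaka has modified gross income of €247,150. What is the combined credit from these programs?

Health Coverage Credit: 14% of the €8,450 excess over €238,700 is €1,183; credit = €4,225 − €1,183 = €3,042.
Childcare Subsidy: 2% of the €50,850 excess over €196,300 is €1,017; credit = €7,350 − €1,017 = €6,333.
Child Tax Credit: 20% of the €4,850 excess over €242,300 is €970; credit = €1,075 − €970 = €105.
Total: €3,042 + €6,333 + €105 = €9,480.

€9,480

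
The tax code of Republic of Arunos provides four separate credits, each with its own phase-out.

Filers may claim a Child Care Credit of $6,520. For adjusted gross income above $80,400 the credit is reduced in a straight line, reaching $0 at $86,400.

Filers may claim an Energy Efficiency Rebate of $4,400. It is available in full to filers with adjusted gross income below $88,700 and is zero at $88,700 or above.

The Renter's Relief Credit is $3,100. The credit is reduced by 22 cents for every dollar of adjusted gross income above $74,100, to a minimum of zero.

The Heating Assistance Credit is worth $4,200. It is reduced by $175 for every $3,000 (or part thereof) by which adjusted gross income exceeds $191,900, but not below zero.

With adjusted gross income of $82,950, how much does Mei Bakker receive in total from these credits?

Child Care Credit: $82,950 is $2,550 into a $6,000 phase-out range, leaving 3,450/6,000 of the credit: $6,520 × 3,450/6,000 = $3,749.
Energy Efficiency Rebate: $82,950 is below the $88,700 cutoff, so the full $4,400 applies.
Renter's Relief Credit: 22% of the $8,850 excess over $74,100 is $1,947; credit = $3,100 − $1,947 = $1,153.
Heating Assistance Credit: $82,950 is at or below the $191,900 threshold, so the full $4,200 applies.
Total: $3,749 + $4,400 + $1,153 + $4,200 = $13,502.

$13,502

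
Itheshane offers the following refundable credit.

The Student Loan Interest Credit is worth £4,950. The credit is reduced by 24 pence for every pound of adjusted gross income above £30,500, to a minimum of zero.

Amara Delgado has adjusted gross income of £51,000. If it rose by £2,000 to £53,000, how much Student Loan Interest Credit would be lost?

£30

At £51,000 — 24% of the £20,500 excess over £30,500 is £4,920; credit = £4,950 − £4,920 = £30.
At £53,000 — 24% of the £22,500 excess over £30,500 is £5,400 ≥ base, so the credit is £0.
Lost: £30 − £0 = £30.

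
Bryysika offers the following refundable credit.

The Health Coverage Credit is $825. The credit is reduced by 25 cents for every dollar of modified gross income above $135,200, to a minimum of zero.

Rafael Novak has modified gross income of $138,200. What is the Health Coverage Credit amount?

Health Coverage Credit: 25% of the $3,000 excess over $135,200 is $750; credit = $825 − $750 = $75.

$75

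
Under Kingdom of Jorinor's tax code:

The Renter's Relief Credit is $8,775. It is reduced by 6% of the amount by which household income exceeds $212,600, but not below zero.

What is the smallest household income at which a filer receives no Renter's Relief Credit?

The credit falls by 6% of each dollar above $212,600, so it reaches zero when the excess is $8,775 / 6% = $146,250: income = $212,600 + $146,250 = $358,850.

$358,850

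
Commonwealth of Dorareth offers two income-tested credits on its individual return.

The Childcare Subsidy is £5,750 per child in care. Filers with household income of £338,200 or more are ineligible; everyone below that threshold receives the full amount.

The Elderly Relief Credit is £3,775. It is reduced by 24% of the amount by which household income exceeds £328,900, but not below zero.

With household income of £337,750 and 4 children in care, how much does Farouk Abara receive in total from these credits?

£24,651

Childcare Subsidy: base = 4 × £5,750 = £23,000. £337,750 is below the £338,200 cutoff, so the full £23,000 applies.
Elderly Relief Credit: 24% of the £8,850 excess over £328,900 is £2,124; credit = £3,775 − £2,124 = £1,651.
Total: £23,000 + £1,651 = £24,651.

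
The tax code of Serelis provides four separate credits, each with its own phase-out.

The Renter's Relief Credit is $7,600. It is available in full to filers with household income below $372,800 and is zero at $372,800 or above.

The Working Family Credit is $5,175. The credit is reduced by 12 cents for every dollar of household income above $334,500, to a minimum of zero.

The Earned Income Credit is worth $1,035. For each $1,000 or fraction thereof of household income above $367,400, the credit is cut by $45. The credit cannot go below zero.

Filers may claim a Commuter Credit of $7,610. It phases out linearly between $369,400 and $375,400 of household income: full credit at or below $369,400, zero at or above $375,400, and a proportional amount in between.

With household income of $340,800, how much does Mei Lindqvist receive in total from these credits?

Renter's Relief Credit: $340,800 is below the $372,800 cutoff, so the full $7,600 applies.
Working Family Credit: 12% of the $6,300 excess over $334,500 is $756; credit = $5,175 − $756 = $4,419.
Earned Income Credit: $340,800 is at or below the $367,400 threshold, so the full $1,035 applies.
Commuter Credit: $340,800 is at or below the $369,400 threshold, so the full $7,610 applies.
Total: $7,600 + $4,419 + $1,035 + $7,610 = $20,664.

$20,664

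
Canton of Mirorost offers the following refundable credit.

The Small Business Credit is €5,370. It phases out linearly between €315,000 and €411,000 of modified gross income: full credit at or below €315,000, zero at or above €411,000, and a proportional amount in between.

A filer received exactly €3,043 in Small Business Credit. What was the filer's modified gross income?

€3,043 is 3,043/5,370 of the full €5,370, so 2,327/5,370 of the €96,000 range has been used: income = €315,000 + €96,000 × 2,327/5,370 = €356,600.

€356,600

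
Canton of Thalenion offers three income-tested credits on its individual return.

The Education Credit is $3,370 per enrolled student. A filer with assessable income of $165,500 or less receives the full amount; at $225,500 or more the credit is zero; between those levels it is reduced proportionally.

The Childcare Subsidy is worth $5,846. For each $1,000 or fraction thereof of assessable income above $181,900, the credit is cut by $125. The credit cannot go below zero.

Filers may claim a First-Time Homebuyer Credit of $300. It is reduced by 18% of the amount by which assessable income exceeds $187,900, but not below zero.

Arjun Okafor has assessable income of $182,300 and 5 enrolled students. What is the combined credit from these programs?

Education Credit: base = 5 × $3,370 = $16,850. $182,300 is $16,800 into a $60,000 phase-out range, leaving 43,200/60,000 of the credit: $16,850 × 43,200/60,000 = $12,132.
Childcare Subsidy: income exceeds $181,900 by $400, which is 1 full-or-partial $1,000 increment; reduction = 1 × $125 = $125, leaving $5,721.
First-Time Homebuyer Credit: $182,300 is at or below the $187,900 threshold, so the full $300 applies.
Total: $12,132 + $5,721 + $300 = $18,153.

$18,153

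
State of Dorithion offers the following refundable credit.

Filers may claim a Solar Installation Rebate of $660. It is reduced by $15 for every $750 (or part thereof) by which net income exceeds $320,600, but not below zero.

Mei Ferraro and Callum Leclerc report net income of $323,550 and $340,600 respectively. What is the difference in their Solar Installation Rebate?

Mei ($323,550): Solar Installation Rebate: income exceeds $320,600 by $2,950, which is 4 full-or-partial $750 increments; reduction = 4 × $15 = $60, leaving $600.
Callum ($340,600): Solar Installation Rebate: income exceeds $320,600 by $20,000, which is 27 full-or-partial $750 increments; reduction = 27 × $15 = $405, leaving $255.
Difference: |$600 − $255| = $345.

$345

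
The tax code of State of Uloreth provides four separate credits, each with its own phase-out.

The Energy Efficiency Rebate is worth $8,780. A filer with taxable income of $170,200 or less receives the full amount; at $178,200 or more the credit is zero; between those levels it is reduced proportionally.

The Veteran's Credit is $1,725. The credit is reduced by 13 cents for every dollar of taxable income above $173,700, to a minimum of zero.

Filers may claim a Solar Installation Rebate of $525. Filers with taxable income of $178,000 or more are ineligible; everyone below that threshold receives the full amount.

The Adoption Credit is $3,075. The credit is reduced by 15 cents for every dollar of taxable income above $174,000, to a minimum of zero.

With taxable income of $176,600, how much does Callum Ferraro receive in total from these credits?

$6,314

Energy Efficiency Rebate: $176,600 is $6,400 into a $8,000 phase-out range, leaving 1,600/8,000 of the credit: $8,780 × 1,600/8,000 = $1,756.
Veteran's Credit: 13% of the $2,900 excess over $173,700 is $377; credit = $1,725 − $377 = $1,348.
Solar Installation Rebate: $176,600 is below the $178,000 cutoff, so the full $525 applies.
Adoption Credit: 15% of the $2,600 excess over $174,000 is $390; credit = $3,075 − $390 = $2,685.
Total: $1,756 + $1,348 + $525 + $2,685 = $6,314.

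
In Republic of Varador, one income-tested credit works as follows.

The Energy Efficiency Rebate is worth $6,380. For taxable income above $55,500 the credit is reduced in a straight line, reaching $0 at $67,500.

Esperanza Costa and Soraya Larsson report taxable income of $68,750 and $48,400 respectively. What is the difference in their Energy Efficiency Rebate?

$6,380

Esperanza ($68,750): Energy Efficiency Rebate: $68,750 is at or above $67,500, so the credit is $0.
Soraya ($48,400): Energy Efficiency Rebate: $48,400 is at or below the $55,500 threshold, so the full $6,380 applies.
Difference: |$0 − $6,380| = $6,380.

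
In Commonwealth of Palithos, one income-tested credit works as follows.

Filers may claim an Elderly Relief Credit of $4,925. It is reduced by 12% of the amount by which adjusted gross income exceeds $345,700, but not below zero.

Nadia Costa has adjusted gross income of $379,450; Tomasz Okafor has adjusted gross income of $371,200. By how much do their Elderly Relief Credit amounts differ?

Nadia ($379,450): Elderly Relief Credit: 12% of the $33,750 excess over $345,700 is $4,050; credit = $4,925 − $4,050 = $875.
Tomasz ($371,200): Elderly Relief Credit: 12% of the $25,500 excess over $345,700 is $3,060; credit = $4,925 − $3,060 = $1,865.
Difference: |$875 − $1,865| = $990.

$990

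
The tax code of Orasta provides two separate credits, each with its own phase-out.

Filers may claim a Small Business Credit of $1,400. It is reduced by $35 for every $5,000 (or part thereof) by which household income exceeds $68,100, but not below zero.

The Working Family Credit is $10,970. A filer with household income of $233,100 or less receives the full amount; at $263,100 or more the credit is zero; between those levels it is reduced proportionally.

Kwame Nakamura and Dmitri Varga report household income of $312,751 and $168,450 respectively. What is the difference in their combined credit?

Kwame ($312,751): Small Business Credit: income exceeds $68,100 by $244,651 → 49 increments × $35 = $1,715 ≥ base, so the credit is $0. Working Family Credit: $312,751 is at or above $263,100, so the credit is $0. total $0 + $0 = $0
Dmitri ($168,450): Small Business Credit: income exceeds $68,100 by $100,350, which is 21 full-or-partial $5,000 increments; reduction = 21 × $35 = $735, leaving $665. Working Family Credit: $168,450 is at or below the $233,100 threshold, so the full $10,970 applies. total $665 + $10,970 = $11,635
Difference: |$0 − $11,635| = $11,635.

$11,635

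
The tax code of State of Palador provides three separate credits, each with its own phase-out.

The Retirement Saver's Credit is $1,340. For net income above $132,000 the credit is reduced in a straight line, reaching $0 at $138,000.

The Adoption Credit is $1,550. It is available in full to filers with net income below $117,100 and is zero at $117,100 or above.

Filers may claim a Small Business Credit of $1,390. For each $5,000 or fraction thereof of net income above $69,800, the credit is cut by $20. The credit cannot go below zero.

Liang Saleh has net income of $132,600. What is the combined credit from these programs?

Retirement Saver's Credit: $132,600 is $600 into a $6,000 phase-out range, leaving 5,400/6,000 of the credit: $1,340 × 5,400/6,000 = $1,206.
Adoption Credit: $132,600 meets or exceeds the $117,100 cutoff, so the credit is $0.
Small Business Credit: income exceeds $69,800 by $62,800, which is 13 full-or-partial $5,000 increments; reduction = 13 × $20 = $260, leaving $1,130.
Total: $1,206 + $0 + $1,130 = $2,336.

$2,336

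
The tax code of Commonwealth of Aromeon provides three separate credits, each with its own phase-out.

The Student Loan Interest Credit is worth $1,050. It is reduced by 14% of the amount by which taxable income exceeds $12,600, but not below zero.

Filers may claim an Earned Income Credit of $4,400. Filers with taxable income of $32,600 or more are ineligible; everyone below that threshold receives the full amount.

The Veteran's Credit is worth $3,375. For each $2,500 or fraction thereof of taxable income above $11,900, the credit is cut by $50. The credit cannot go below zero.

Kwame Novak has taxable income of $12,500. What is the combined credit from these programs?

Student Loan Interest Credit: $12,500 is at or below the $12,600 threshold, so the full $1,050 applies.
Earned Income Credit: $12,500 is below the $32,600 cutoff, so the full $4,400 applies.
Veteran's Credit: income exceeds $11,900 by $600, which is 1 full-or-partial $2,500 increment; reduction = 1 × $50 = $50, leaving $3,325.
Total: $1,050 + $4,400 + $3,325 = $8,775.

$8,775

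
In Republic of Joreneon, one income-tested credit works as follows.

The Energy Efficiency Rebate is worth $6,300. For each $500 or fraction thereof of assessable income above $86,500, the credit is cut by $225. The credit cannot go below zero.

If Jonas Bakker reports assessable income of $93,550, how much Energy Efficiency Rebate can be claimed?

Energy Efficiency Rebate: income exceeds $86,500 by $7,050, which is 15 full-or-partial $500 increments; reduction = 15 × $225 = $3,375, leaving $2,925.

$2,925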